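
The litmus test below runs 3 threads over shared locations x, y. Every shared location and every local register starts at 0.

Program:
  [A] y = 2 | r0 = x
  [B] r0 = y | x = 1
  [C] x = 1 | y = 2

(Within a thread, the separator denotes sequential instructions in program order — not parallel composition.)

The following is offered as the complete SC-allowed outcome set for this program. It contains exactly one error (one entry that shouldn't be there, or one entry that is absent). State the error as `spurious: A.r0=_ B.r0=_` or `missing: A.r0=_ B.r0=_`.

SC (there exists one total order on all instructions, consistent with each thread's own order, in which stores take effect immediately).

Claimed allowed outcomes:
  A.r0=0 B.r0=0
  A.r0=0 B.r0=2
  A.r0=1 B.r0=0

missing: A.r0=1 B.r0=2

outcome vector order: (A.r0,B.r0)
under SC → 0/0; 0/2; 1/0; 1/2
SC∖claimed = {1/2}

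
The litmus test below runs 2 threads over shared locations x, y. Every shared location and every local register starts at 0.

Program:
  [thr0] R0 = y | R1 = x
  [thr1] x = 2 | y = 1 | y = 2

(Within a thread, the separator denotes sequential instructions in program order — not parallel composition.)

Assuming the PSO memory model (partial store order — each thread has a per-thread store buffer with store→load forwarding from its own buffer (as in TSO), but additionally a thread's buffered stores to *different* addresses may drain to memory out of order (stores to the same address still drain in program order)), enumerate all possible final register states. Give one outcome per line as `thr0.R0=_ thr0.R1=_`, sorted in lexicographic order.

thr0.R0=0 thr0.R1=0
thr0.R0=0 thr0.R1=2
thr0.R0=1 thr0.R1=0
thr0.R0=1 thr0.R1=2
thr0.R0=2 thr0.R1=0
thr0.R0=2 thr0.R1=2

outcome vector order: (thr0.R0,thr0.R1)
|PSO outcomes| = 6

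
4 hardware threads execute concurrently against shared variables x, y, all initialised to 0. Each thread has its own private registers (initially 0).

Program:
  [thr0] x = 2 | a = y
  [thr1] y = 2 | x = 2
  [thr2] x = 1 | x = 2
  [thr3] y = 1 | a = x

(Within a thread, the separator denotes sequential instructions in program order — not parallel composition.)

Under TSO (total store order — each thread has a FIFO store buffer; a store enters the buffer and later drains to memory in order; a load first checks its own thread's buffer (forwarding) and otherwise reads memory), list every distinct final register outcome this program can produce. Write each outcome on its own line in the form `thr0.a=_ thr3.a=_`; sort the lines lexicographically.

outcome vector order: (thr0.a,thr3.a)
|TSO outcomes| = 9

thr0.a=0 thr3.a=0
thr0.a=0 thr3.a=1
thr0.a=0 thr3.a=2
thr0.a=1 thr3.a=0
thr0.a=1 thr3.a=1
thr0.a=1 thr3.a=2
thr0.a=2 thr3.a=0
thr0.a=2 thr3.a=1
thr0.a=2 thr3.a=2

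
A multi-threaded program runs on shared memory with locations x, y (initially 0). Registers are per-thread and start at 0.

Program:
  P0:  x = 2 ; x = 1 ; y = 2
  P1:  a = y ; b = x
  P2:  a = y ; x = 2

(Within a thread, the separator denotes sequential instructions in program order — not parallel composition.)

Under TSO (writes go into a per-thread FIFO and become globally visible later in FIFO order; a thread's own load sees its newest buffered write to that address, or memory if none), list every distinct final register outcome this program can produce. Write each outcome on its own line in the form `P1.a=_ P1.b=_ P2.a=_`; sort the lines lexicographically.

P1.a=0 P1.b=0 P2.a=0
P1.a=0 P1.b=0 P2.a=2
P1.a=0 P1.b=1 P2.a=0
P1.a=0 P1.b=1 P2.a=2
P1.a=0 P1.b=2 P2.a=0
P1.a=0 P1.b=2 P2.a=2
P1.a=2 P1.b=1 P2.a=0
P1.a=2 P1.b=1 P2.a=2
P1.a=2 P1.b=2 P2.a=0
P1.a=2 P1.b=2 P2.a=2

outcome vector order: (P1.a,P1.b,P2.a)
|TSO outcomes| = 10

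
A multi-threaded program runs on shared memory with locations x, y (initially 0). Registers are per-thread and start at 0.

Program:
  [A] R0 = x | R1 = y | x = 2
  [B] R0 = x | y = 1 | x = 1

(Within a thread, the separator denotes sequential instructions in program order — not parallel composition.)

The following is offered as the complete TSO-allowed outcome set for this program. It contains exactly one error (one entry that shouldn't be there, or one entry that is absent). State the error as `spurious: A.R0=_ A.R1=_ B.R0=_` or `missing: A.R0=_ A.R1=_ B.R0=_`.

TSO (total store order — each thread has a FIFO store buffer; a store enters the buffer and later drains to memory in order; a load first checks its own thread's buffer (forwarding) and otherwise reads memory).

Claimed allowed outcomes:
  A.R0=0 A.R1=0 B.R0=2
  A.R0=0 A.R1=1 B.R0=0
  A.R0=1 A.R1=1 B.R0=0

missing: A.R0=0 A.R1=0 B.R0=0

outcome vector order: (A.R0,A.R1,B.R0)
under TSO → <0 0 0> <0 0 2> <0 1 0> <1 1 0>
TSO∖claimed = {<0 0 0>}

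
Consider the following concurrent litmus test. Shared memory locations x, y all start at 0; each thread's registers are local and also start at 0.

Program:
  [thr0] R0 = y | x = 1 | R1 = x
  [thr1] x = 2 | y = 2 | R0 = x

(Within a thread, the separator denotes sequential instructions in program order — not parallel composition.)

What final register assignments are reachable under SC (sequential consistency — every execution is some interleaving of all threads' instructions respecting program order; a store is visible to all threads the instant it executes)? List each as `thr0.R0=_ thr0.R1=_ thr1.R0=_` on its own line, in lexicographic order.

outcome vector order: (thr0.R0,thr0.R1,thr1.R0)
|SC outcomes| = 5

thr0.R0=0 thr0.R1=1 thr1.R0=1
thr0.R0=0 thr0.R1=1 thr1.R0=2
thr0.R0=0 thr0.R1=2 thr1.R0=2
thr0.R0=2 thr0.R1=1 thr1.R0=1
thr0.R0=2 thr0.R1=1 thr1.R0=2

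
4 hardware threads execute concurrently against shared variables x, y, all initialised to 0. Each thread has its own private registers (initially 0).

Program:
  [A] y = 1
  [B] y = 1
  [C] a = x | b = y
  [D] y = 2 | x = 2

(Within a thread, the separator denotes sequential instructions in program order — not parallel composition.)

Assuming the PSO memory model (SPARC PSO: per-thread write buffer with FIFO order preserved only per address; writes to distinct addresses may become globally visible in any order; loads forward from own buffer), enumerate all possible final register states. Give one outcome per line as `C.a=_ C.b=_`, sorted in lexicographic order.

outcome vector order: (C.a,C.b)
|PSO outcomes| = 6

C.a=0 C.b=0
C.a=0 C.b=1
C.a=0 C.b=2
C.a=2 C.b=0
C.a=2 C.b=1
C.a=2 C.b=2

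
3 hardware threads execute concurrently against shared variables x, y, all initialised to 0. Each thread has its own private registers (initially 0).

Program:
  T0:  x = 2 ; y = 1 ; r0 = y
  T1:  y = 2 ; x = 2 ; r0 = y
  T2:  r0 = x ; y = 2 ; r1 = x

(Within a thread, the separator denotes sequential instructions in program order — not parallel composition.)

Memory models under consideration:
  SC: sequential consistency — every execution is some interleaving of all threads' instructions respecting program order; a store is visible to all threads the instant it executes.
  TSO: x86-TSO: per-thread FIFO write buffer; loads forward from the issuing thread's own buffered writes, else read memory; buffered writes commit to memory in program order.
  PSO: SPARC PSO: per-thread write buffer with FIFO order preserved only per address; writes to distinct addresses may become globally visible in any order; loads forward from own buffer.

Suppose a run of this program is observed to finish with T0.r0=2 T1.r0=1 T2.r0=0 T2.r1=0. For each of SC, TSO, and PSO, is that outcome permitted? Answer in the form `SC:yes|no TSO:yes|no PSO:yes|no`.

SC:no TSO:yes PSO:yes

outcome vector order: (T0.r0,T1.r0,T2.r0,T2.r1)
[SC] allowed = {<1 1 0 0>; <1 1 0 2>; <1 1 2 2>; <1 2 0 0>; <1 2 0 2>; <1 2 2 2>; <2 1 0 2>; <2 1 2 2>; <2 2 0 0>; <2 2 0 2>; <2 2 2 2>}
[TSO] allowed = {<1 1 0 0>; <1 1 0 2>; <1 1 2 2>; <1 2 0 0>; <1 2 0 2>; <1 2 2 2>; <2 1 0 0>; <2 1 0 2>; <2 1 2 2>; <2 2 0 0>; <2 2 0 2>; <2 2 2 2>}
[PSO] allowed = {<1 1 0 0>; <1 1 0 2>; <1 1 2 2>; <1 2 0 0>; <1 2 0 2>; <1 2 2 2>; <2 1 0 0>; <2 1 0 2>; <2 1 2 2>; <2 2 0 0>; <2 2 0 2>; <2 2 2 2>}
target <2 1 0 0> ∈ {TSO,PSO}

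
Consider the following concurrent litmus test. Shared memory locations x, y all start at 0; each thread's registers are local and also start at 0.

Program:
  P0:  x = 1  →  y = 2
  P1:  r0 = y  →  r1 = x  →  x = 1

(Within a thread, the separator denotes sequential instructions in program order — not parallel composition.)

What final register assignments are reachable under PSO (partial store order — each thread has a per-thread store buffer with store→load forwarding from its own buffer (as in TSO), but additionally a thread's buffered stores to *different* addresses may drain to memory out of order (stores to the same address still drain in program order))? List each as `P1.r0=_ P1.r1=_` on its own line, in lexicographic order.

outcome vector order: (P1.r0,P1.r1)
|PSO outcomes| = 4

P1.r0=0 P1.r1=0
P1.r0=0 P1.r1=1
P1.r0=2 P1.r1=0
P1.r0=2 P1.r1=1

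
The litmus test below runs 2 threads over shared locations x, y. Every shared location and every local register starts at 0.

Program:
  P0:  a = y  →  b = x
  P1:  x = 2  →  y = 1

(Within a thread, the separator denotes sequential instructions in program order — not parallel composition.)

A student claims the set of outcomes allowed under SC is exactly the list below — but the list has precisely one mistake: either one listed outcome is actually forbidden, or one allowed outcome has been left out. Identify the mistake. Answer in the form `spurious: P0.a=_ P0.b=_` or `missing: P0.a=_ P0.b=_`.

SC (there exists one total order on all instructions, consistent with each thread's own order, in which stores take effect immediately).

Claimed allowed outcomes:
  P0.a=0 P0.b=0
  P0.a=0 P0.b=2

outcome vector order: (P0.a,P0.b)
SC: 3 outcomes — {0/0, 0/2, 1/2}
SC∖claimed = {1/2}

missing: P0.a=1 P0.b=2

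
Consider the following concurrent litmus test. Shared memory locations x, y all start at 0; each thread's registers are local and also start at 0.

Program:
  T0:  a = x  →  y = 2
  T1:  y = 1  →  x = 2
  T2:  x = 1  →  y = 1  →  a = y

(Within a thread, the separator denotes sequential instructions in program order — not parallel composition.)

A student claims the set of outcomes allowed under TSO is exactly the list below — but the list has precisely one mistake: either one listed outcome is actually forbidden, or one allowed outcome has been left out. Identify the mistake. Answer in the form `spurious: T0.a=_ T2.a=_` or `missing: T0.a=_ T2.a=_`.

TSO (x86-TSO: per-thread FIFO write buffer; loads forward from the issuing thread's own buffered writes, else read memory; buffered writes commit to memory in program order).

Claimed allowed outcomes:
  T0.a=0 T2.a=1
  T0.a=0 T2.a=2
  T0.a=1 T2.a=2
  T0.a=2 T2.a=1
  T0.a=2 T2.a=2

outcome vector order: (T0.a,T2.a)
TSO: 6 outcomes — {<0 1>; <0 2>; <1 1>; <1 2>; <2 1>; <2 2>}
TSO∖claimed = {<1 1>}

missing: T0.a=1 T2.a=1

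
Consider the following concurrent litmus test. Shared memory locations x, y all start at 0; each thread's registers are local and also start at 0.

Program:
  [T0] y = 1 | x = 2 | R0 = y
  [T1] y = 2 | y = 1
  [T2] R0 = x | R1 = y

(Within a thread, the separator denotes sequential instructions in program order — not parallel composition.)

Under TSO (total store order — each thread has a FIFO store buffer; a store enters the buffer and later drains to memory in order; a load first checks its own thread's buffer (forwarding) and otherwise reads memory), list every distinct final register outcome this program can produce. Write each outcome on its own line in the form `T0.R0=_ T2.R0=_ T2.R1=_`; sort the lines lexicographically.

T0.R0=1 T2.R0=0 T2.R1=0
T0.R0=1 T2.R0=0 T2.R1=1
T0.R0=1 T2.R0=0 T2.R1=2
T0.R0=1 T2.R0=2 T2.R1=1
T0.R0=1 T2.R0=2 T2.R1=2
T0.R0=2 T2.R0=0 T2.R1=0
T0.R0=2 T2.R0=0 T2.R1=1
T0.R0=2 T2.R0=0 T2.R1=2
T0.R0=2 T2.R0=2 T2.R1=1
T0.R0=2 T2.R0=2 T2.R1=2

outcome vector order: (T0.R0,T2.R0,T2.R1)
|TSO outcomes| = 10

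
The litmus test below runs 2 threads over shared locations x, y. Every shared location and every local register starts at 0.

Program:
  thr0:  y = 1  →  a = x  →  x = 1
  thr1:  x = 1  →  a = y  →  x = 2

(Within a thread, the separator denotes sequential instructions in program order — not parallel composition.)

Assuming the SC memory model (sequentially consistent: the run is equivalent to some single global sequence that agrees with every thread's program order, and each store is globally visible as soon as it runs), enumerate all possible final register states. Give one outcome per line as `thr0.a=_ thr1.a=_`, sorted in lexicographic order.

thr0.a=0 thr1.a=1
thr0.a=1 thr1.a=0
thr0.a=1 thr1.a=1
thr0.a=2 thr1.a=0
thr0.a=2 thr1.a=1

outcome vector order: (thr0.a,thr1.a)
|SC outcomes| = 5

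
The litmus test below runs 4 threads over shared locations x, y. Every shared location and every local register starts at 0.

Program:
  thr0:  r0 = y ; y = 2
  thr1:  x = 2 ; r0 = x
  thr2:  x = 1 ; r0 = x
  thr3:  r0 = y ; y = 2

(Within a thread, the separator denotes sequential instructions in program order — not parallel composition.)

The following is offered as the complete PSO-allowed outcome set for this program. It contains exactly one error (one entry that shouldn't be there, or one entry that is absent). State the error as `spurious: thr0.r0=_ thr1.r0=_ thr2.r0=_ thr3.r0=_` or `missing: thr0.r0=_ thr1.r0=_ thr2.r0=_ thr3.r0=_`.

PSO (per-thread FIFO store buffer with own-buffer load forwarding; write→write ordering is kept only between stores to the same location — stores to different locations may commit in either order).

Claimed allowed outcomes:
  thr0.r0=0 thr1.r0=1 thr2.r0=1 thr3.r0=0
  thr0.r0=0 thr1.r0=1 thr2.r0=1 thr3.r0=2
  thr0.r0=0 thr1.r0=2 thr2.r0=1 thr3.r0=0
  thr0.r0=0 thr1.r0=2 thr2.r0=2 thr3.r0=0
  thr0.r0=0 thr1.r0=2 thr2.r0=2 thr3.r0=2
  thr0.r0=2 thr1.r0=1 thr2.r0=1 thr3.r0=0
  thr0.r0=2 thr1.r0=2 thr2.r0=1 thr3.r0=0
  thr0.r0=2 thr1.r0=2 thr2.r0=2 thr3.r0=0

missing: thr0.r0=0 thr1.r0=2 thr2.r0=1 thr3.r0=2

outcome vector order: (thr0.r0,thr1.r0,thr2.r0,thr3.r0)
PSO (9): <0 1 1 0> <0 1 1 2> <0 2 1 0> <0 2 1 2> <0 2 2 0> <0 2 2 2> <2 1 1 0> <2 2 1 0> <2 2 2 0>
PSO∖claimed = {<0 2 1 2>}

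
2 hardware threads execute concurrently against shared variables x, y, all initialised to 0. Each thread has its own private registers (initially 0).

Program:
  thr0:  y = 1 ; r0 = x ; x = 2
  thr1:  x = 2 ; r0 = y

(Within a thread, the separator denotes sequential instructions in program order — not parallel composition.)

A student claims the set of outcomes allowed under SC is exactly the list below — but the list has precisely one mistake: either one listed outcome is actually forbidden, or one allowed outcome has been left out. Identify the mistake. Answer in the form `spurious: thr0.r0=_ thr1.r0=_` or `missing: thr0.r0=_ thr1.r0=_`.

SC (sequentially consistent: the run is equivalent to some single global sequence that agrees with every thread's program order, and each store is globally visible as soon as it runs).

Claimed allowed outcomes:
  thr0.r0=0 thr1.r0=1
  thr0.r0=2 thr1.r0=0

outcome vector order: (thr0.r0,thr1.r0)
[SC] allowed = {<0 1>; <2 0>; <2 1>}
SC∖claimed = {<2 1>}

missing: thr0.r0=2 thr1.r0=1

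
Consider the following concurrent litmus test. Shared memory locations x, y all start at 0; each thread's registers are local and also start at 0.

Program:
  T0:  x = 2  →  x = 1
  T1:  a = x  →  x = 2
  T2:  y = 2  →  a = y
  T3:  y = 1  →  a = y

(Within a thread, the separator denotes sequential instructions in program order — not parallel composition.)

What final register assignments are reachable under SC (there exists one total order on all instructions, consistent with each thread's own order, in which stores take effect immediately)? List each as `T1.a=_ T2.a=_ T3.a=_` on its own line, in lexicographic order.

outcome vector order: (T1.a,T2.a,T3.a)
|SC outcomes| = 9

T1.a=0 T2.a=1 T3.a=1
T1.a=0 T2.a=2 T3.a=1
T1.a=0 T2.a=2 T3.a=2
T1.a=1 T2.a=1 T3.a=1
T1.a=1 T2.a=2 T3.a=1
T1.a=1 T2.a=2 T3.a=2
T1.a=2 T2.a=1 T3.a=1
T1.a=2 T2.a=2 T3.a=1
T1.a=2 T2.a=2 T3.a=2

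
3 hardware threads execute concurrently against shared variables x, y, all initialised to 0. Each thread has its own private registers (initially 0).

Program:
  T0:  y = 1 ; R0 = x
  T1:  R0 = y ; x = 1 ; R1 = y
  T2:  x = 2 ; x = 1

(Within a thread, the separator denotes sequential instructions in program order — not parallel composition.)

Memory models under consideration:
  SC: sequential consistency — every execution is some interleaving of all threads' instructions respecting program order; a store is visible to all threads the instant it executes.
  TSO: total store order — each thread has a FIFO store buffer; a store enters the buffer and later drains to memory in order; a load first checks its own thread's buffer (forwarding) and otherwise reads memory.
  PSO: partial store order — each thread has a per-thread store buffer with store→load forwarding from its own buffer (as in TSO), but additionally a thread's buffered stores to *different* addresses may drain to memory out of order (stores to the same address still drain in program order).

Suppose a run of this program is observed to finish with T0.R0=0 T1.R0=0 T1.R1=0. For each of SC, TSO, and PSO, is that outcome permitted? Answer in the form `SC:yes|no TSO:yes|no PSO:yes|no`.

outcome vector order: (T0.R0,T1.R0,T1.R1)
[SC] allowed = {001 011 100 101 111 200 201 211}
[TSO] allowed = {000 001 011 100 101 111 200 201 211}
[PSO] allowed = {000 001 011 100 101 111 200 201 211}
target 000 ∈ {TSO,PSO}

SC:no TSO:yes PSO:yes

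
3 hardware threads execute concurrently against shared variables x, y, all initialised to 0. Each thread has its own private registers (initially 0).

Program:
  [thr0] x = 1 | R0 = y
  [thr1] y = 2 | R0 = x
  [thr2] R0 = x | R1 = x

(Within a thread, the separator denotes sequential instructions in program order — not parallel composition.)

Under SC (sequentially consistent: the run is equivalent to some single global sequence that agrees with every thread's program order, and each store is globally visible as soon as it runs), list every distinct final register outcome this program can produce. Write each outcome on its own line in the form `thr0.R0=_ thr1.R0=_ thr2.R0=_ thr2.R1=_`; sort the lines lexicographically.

outcome vector order: (thr0.R0,thr1.R0,thr2.R0,thr2.R1)
|SC outcomes| = 9

thr0.R0=0 thr1.R0=1 thr2.R0=0 thr2.R1=0
thr0.R0=0 thr1.R0=1 thr2.R0=0 thr2.R1=1
thr0.R0=0 thr1.R0=1 thr2.R0=1 thr2.R1=1
thr0.R0=2 thr1.R0=0 thr2.R0=0 thr2.R1=0
thr0.R0=2 thr1.R0=0 thr2.R0=0 thr2.R1=1
thr0.R0=2 thr1.R0=0 thr2.R0=1 thr2.R1=1
thr0.R0=2 thr1.R0=1 thr2.R0=0 thr2.R1=0
thr0.R0=2 thr1.R0=1 thr2.R0=0 thr2.R1=1
thr0.R0=2 thr1.R0=1 thr2.R0=1 thr2.R1=1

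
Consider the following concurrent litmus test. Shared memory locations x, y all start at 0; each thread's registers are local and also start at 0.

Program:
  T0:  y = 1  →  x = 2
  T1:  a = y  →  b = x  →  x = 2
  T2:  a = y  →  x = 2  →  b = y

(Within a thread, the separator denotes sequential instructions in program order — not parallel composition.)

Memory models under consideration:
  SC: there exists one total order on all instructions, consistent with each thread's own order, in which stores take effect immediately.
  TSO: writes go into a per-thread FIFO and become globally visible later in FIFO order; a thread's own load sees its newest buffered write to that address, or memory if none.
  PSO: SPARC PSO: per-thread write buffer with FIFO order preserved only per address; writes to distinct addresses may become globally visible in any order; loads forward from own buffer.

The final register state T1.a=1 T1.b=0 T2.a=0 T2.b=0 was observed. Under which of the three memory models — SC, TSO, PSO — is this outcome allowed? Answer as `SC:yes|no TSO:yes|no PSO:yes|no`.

outcome vector order: (T1.a,T1.b,T2.a,T2.b)
[SC] allowed = {<0 0 0 0> <0 0 0 1> <0 0 1 1> <0 2 0 0> <0 2 0 1> <0 2 1 1> <1 0 0 1> <1 0 1 1> <1 2 0 0> <1 2 0 1> <1 2 1 1>}
[TSO] allowed = {<0 0 0 0> <0 0 0 1> <0 0 1 1> <0 2 0 0> <0 2 0 1> <0 2 1 1> <1 0 0 0> <1 0 0 1> <1 0 1 1> <1 2 0 0> <1 2 0 1> <1 2 1 1>}
[PSO] allowed = {<0 0 0 0> <0 0 0 1> <0 0 1 1> <0 2 0 0> <0 2 0 1> <0 2 1 1> <1 0 0 0> <1 0 0 1> <1 0 1 1> <1 2 0 0> <1 2 0 1> <1 2 1 1>}
target <1 0 0 0> ∈ {TSO,PSO}

SC:no TSO:yes PSO:yes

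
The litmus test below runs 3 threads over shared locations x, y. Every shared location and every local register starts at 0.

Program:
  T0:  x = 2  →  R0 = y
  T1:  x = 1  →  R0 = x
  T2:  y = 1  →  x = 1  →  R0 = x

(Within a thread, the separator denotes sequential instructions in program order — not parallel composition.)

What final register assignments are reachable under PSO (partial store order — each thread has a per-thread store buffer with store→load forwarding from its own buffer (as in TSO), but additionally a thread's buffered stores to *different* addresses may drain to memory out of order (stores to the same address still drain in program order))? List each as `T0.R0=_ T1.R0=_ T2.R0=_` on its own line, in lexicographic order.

T0.R0=0 T1.R0=1 T2.R0=1
T0.R0=0 T1.R0=1 T2.R0=2
T0.R0=0 T1.R0=2 T2.R0=1
T0.R0=0 T1.R0=2 T2.R0=2
T0.R0=1 T1.R0=1 T2.R0=1
T0.R0=1 T1.R0=1 T2.R0=2
T0.R0=1 T1.R0=2 T2.R0=1
T0.R0=1 T1.R0=2 T2.R0=2

outcome vector order: (T0.R0,T1.R0,T2.R0)
|PSO outcomes| = 8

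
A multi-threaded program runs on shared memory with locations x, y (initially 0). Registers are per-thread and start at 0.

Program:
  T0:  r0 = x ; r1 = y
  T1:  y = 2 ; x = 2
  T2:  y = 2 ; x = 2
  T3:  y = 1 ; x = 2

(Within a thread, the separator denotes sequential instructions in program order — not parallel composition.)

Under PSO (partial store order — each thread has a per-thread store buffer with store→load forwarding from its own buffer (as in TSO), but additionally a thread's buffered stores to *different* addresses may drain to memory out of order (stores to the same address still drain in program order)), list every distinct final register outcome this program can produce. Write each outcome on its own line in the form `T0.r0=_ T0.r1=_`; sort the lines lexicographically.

T0.r0=0 T0.r1=0
T0.r0=0 T0.r1=1
T0.r0=0 T0.r1=2
T0.r0=2 T0.r1=0
T0.r0=2 T0.r1=1
T0.r0=2 T0.r1=2

outcome vector order: (T0.r0,T0.r1)
|PSO outcomes| = 6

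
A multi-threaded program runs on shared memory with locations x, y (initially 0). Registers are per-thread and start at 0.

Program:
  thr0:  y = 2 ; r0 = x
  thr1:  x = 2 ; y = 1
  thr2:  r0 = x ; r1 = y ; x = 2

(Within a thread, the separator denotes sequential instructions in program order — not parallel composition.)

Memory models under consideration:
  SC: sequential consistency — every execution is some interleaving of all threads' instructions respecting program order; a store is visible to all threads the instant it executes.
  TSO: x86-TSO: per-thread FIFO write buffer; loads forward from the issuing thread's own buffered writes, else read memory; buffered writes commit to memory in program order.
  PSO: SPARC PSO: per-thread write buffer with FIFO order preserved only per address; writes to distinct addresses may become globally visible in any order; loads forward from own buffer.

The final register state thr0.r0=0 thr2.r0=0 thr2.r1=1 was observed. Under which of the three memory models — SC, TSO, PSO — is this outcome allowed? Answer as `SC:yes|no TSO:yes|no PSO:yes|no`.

SC:yes TSO:yes PSO:yes

outcome vector order: (thr0.r0,thr2.r0,thr2.r1)
under SC → 000, 001, 002, 021, 022, 200, 201, 202, 220, 221, 222
under TSO → 000, 001, 002, 020, 021, 022, 200, 201, 202, 220, 221, 222
under PSO → 000, 001, 002, 020, 021, 022, 200, 201, 202, 220, 221, 222
target 001 ∈ {SC,TSO,PSO}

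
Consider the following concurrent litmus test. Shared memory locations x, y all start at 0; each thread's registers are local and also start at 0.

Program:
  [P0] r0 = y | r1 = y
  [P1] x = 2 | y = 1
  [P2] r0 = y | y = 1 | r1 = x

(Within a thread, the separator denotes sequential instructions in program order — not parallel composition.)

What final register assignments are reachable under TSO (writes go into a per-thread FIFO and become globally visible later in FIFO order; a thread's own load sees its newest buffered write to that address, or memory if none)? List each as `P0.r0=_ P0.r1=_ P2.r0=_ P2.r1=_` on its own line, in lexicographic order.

P0.r0=0 P0.r1=0 P2.r0=0 P2.r1=0
P0.r0=0 P0.r1=0 P2.r0=0 P2.r1=2
P0.r0=0 P0.r1=0 P2.r0=1 P2.r1=2
P0.r0=0 P0.r1=1 P2.r0=0 P2.r1=0
P0.r0=0 P0.r1=1 P2.r0=0 P2.r1=2
P0.r0=0 P0.r1=1 P2.r0=1 P2.r1=2
P0.r0=1 P0.r1=1 P2.r0=0 P2.r1=0
P0.r0=1 P0.r1=1 P2.r0=0 P2.r1=2
P0.r0=1 P0.r1=1 P2.r0=1 P2.r1=2

outcome vector order: (P0.r0,P0.r1,P2.r0,P2.r1)
|TSO outcomes| = 9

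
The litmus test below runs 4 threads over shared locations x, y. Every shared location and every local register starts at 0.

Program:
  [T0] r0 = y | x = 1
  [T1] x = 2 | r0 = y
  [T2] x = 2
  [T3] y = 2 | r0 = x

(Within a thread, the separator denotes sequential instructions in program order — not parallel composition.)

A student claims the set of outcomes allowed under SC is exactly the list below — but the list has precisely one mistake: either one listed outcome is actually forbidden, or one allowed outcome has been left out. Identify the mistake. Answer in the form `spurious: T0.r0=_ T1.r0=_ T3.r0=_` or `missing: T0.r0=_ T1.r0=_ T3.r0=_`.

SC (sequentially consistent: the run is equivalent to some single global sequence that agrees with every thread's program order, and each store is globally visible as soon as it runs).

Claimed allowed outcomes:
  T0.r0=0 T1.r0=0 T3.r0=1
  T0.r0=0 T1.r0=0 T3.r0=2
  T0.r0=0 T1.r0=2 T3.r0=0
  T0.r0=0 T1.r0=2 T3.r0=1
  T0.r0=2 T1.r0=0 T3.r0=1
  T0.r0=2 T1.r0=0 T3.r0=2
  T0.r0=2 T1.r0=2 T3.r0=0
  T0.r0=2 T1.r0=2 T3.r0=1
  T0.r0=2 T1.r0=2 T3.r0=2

outcome vector order: (T0.r0,T1.r0,T3.r0)
under SC → <0 0 1>; <0 0 2>; <0 2 0>; <0 2 1>; <0 2 2>; <2 0 1>; <2 0 2>; <2 2 0>; <2 2 1>; <2 2 2>
SC∖claimed = {<0 2 2>}

missing: T0.r0=0 T1.r0=2 T3.r0=2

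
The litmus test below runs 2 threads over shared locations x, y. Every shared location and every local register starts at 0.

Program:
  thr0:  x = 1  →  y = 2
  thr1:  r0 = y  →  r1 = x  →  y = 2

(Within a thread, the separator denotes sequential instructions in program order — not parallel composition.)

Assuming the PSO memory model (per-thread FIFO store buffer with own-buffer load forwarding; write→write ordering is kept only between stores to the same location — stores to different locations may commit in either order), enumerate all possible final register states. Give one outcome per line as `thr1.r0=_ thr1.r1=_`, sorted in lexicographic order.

thr1.r0=0 thr1.r1=0
thr1.r0=0 thr1.r1=1
thr1.r0=2 thr1.r1=0
thr1.r0=2 thr1.r1=1

outcome vector order: (thr1.r0,thr1.r1)
|PSO outcomes| = 4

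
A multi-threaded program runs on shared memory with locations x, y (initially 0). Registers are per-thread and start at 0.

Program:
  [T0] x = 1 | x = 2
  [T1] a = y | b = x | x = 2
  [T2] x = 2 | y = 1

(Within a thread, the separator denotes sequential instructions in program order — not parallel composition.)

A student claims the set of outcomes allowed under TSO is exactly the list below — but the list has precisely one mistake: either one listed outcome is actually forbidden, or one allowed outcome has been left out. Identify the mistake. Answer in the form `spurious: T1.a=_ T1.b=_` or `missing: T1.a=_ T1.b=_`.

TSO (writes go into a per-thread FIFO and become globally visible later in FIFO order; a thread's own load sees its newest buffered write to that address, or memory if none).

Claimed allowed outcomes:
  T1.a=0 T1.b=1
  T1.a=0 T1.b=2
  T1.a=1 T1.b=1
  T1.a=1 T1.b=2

outcome vector order: (T1.a,T1.b)
TSO: 5 outcomes — {(0,0); (0,1); (0,2); (1,1); (1,2)}
TSO∖claimed = {(0,0)}

missing: T1.a=0 T1.b=0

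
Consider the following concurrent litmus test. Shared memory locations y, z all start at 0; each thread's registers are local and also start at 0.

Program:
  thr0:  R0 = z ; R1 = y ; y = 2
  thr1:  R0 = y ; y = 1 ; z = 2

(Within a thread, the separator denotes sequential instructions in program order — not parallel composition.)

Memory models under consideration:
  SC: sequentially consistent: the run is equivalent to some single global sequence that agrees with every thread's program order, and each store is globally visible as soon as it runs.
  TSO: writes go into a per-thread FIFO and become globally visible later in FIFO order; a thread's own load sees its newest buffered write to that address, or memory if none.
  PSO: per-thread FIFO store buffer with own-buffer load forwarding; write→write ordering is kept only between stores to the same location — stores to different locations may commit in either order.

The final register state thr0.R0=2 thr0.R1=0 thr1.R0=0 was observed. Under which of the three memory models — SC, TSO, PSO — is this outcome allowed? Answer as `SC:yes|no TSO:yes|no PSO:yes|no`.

outcome vector order: (thr0.R0,thr0.R1,thr1.R0)
under SC → <0 0 0> <0 0 2> <0 1 0> <2 1 0>
under TSO → <0 0 0> <0 0 2> <0 1 0> <2 1 0>
under PSO → <0 0 0> <0 0 2> <0 1 0> <2 0 0> <2 1 0>
target <2 0 0> ∈ {PSO}

SC:no TSO:no PSO:yes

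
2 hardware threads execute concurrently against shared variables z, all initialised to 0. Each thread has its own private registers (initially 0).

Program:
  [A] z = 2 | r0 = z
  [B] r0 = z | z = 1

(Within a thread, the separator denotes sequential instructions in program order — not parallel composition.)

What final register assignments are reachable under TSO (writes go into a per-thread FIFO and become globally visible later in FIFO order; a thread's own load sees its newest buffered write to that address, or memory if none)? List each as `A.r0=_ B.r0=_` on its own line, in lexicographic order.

outcome vector order: (A.r0,B.r0)
|TSO outcomes| = 4

A.r0=1 B.r0=0
A.r0=1 B.r0=2
A.r0=2 B.r0=0
A.r0=2 B.r0=2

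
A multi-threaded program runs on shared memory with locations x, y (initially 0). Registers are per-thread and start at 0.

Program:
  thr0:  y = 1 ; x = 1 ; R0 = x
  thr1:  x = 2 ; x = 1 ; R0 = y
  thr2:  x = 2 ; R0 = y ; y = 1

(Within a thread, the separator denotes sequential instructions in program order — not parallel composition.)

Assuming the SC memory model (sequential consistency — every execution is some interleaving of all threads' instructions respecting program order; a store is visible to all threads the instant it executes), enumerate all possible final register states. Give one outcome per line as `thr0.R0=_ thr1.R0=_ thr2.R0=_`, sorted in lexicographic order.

thr0.R0=1 thr1.R0=0 thr2.R0=0
thr0.R0=1 thr1.R0=0 thr2.R0=1
thr0.R0=1 thr1.R0=1 thr2.R0=0
thr0.R0=1 thr1.R0=1 thr2.R0=1
thr0.R0=2 thr1.R0=0 thr2.R0=1
thr0.R0=2 thr1.R0=1 thr2.R0=0
thr0.R0=2 thr1.R0=1 thr2.R0=1

outcome vector order: (thr0.R0,thr1.R0,thr2.R0)
|SC outcomes| = 7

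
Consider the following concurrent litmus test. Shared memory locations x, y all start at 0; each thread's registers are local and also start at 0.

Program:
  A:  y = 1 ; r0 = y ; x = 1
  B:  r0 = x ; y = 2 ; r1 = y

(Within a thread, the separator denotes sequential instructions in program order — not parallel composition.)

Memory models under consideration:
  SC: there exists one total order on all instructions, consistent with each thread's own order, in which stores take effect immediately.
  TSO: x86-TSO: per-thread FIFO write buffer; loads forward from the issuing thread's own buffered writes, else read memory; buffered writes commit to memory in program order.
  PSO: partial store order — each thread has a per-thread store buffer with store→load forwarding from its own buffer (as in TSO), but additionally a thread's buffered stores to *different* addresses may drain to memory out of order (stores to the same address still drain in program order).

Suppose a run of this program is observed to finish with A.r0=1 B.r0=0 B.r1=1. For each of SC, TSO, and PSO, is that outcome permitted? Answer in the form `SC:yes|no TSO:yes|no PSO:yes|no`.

SC:yes TSO:yes PSO:yes

outcome vector order: (A.r0,B.r0,B.r1)
[SC] allowed = {1/0/1 1/0/2 1/1/2 2/0/2}
[TSO] allowed = {1/0/1 1/0/2 1/1/2 2/0/2}
[PSO] allowed = {1/0/1 1/0/2 1/1/1 1/1/2 2/0/2}
target 1/0/1 ∈ {SC,TSO,PSO}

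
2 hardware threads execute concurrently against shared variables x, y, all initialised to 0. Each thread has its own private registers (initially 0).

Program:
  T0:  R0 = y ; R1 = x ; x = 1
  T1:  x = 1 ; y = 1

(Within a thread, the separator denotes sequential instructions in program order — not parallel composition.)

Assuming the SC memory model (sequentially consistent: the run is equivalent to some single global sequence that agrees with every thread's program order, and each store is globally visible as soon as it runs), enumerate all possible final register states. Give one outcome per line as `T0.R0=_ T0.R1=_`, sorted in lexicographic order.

outcome vector order: (T0.R0,T0.R1)
|SC outcomes| = 3

T0.R0=0 T0.R1=0
T0.R0=0 T0.R1=1
T0.R0=1 T0.R1=1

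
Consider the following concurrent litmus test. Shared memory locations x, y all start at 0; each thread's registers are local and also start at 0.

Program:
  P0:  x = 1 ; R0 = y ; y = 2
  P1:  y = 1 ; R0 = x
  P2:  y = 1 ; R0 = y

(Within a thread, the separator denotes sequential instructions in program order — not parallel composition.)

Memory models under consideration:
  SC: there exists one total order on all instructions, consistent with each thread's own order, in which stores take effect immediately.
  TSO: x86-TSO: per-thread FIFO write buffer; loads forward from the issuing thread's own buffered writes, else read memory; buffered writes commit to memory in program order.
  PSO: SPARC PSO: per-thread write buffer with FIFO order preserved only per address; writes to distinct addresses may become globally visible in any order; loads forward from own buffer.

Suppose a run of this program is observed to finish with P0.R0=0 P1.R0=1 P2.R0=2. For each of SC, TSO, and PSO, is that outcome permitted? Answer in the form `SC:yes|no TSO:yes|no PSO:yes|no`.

SC:yes TSO:yes PSO:yes

outcome vector order: (P0.R0,P1.R0,P2.R0)
[SC] allowed = {(0,1,1) (0,1,2) (1,0,1) (1,0,2) (1,1,1) (1,1,2)}
[TSO] allowed = {(0,0,1) (0,0,2) (0,1,1) (0,1,2) (1,0,1) (1,0,2) (1,1,1) (1,1,2)}
[PSO] allowed = {(0,0,1) (0,0,2) (0,1,1) (0,1,2) (1,0,1) (1,0,2) (1,1,1) (1,1,2)}
target (0,1,2) ∈ {SC,TSO,PSO}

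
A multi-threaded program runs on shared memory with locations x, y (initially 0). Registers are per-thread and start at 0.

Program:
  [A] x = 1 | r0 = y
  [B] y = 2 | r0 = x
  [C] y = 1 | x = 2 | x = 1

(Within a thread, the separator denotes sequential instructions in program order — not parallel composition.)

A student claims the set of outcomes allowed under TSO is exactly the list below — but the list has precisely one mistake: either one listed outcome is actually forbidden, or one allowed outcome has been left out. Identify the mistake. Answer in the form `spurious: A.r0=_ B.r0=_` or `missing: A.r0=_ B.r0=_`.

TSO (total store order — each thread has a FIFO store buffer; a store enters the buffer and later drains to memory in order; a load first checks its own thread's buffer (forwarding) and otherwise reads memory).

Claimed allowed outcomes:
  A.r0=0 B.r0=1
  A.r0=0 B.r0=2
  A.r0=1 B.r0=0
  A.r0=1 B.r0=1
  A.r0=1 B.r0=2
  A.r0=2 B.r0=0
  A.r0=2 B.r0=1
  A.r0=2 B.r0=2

missing: A.r0=0 B.r0=0

outcome vector order: (A.r0,B.r0)
under TSO → 0/0; 0/1; 0/2; 1/0; 1/1; 1/2; 2/0; 2/1; 2/2
TSO∖claimed = {0/0}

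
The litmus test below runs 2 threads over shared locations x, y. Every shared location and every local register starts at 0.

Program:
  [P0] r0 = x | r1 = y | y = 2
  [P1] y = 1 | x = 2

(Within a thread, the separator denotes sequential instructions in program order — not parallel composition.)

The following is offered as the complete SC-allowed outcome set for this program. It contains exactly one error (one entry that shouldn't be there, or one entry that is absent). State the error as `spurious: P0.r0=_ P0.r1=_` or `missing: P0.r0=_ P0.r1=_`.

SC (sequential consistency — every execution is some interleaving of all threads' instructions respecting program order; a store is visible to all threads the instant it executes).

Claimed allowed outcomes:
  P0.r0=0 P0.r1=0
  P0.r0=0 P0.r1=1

outcome vector order: (P0.r0,P0.r1)
SC: 3 outcomes — {00 01 21}
SC∖claimed = {21}

missing: P0.r0=2 P0.r1=1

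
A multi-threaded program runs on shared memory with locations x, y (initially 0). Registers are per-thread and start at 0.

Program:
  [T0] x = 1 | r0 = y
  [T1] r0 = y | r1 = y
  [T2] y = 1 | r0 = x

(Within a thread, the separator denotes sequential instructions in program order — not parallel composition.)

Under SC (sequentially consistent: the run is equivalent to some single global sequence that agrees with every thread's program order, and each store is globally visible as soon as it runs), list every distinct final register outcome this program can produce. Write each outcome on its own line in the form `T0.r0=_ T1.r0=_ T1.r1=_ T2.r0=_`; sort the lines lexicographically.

outcome vector order: (T0.r0,T1.r0,T1.r1,T2.r0)
|SC outcomes| = 9

T0.r0=0 T1.r0=0 T1.r1=0 T2.r0=1
T0.r0=0 T1.r0=0 T1.r1=1 T2.r0=1
T0.r0=0 T1.r0=1 T1.r1=1 T2.r0=1
T0.r0=1 T1.r0=0 T1.r1=0 T2.r0=0
T0.r0=1 T1.r0=0 T1.r1=0 T2.r0=1
T0.r0=1 T1.r0=0 T1.r1=1 T2.r0=0
T0.r0=1 T1.r0=0 T1.r1=1 T2.r0=1
T0.r0=1 T1.r0=1 T1.r1=1 T2.r0=0
T0.r0=1 T1.r0=1 T1.r1=1 T2.r0=1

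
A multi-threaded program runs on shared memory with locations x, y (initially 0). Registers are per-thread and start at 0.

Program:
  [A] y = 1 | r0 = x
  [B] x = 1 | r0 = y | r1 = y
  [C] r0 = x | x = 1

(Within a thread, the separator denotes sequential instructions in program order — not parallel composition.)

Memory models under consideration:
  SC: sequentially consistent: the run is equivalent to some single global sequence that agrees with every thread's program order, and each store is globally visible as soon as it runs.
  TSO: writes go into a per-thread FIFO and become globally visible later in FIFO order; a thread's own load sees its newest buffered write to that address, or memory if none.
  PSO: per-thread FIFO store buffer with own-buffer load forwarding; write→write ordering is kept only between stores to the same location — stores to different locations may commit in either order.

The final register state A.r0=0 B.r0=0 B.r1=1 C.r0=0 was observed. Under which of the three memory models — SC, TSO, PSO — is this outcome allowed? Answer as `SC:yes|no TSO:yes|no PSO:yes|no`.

outcome vector order: (A.r0,B.r0,B.r1,C.r0)
SC: 8 outcomes — {<0 1 1 0>, <0 1 1 1>, <1 0 0 0>, <1 0 0 1>, <1 0 1 0>, <1 0 1 1>, <1 1 1 0>, <1 1 1 1>}
TSO: 12 outcomes — {<0 0 0 0>, <0 0 0 1>, <0 0 1 0>, <0 0 1 1>, <0 1 1 0>, <0 1 1 1>, <1 0 0 0>, <1 0 0 1>, <1 0 1 0>, <1 0 1 1>, <1 1 1 0>, <1 1 1 1>}
PSO: 12 outcomes — {<0 0 0 0>, <0 0 0 1>, <0 0 1 0>, <0 0 1 1>, <0 1 1 0>, <0 1 1 1>, <1 0 0 0>, <1 0 0 1>, <1 0 1 0>, <1 0 1 1>, <1 1 1 0>, <1 1 1 1>}
target <0 0 1 0> ∈ {TSO,PSO}

SC:no TSO:yes PSO:yes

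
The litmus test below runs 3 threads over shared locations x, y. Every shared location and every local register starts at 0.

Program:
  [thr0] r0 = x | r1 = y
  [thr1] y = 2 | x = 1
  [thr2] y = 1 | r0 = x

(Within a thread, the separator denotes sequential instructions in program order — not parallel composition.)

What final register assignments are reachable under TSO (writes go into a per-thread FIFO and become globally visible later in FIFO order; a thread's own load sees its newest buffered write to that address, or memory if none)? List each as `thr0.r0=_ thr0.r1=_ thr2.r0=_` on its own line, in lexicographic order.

outcome vector order: (thr0.r0,thr0.r1,thr2.r0)
|TSO outcomes| = 10

thr0.r0=0 thr0.r1=0 thr2.r0=0
thr0.r0=0 thr0.r1=0 thr2.r0=1
thr0.r0=0 thr0.r1=1 thr2.r0=0
thr0.r0=0 thr0.r1=1 thr2.r0=1
thr0.r0=0 thr0.r1=2 thr2.r0=0
thr0.r0=0 thr0.r1=2 thr2.r0=1
thr0.r0=1 thr0.r1=1 thr2.r0=0
thr0.r0=1 thr0.r1=1 thr2.r0=1
thr0.r0=1 thr0.r1=2 thr2.r0=0
thr0.r0=1 thr0.r1=2 thr2.r0=1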